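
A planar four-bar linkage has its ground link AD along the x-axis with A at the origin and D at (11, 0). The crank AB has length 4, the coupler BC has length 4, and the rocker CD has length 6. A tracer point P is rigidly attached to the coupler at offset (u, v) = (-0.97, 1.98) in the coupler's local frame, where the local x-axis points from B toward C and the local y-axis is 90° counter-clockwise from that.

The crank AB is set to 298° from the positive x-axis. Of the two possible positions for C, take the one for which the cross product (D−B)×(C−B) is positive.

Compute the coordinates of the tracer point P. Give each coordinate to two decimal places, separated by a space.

-0.07 -2.50

A=(0,0), D=(11.00,0)
B = A + 4.00·(cos298°, sin298°) = (1.8779, -3.5318)
|BD| = 9.7819
circle(B,4.00) ∩ circle(D,6.00): a=3.8687, h=1.0165
  candidates: C₊=(5.1186,-1.1871) cross=9.943; C₋=(5.8526,-3.0829) cross=-9.943
  mode + wants cross > 0 → take C=(5.1186,-1.1871) (cross=9.943)
ex = (C−B)/|BC| = (0.8102,0.5862); ey = (-0.5862,0.8102)
P = B + -0.97·ex + 1.98·ey = (-0.0686,-2.4962)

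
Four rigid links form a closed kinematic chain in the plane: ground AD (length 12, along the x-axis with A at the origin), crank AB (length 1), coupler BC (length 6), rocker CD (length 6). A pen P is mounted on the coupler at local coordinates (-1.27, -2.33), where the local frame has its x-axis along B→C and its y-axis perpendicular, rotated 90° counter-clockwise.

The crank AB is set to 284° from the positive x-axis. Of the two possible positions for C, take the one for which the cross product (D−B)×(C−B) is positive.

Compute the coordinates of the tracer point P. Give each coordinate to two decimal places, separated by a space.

-0.37 -3.55

A=(0,0), D=(12.00,0)
B = A + 1.00·(cos284°, sin284°) = (0.2419, -0.9703)
|BD| = 11.7980
circle(B,6.00) ∩ circle(D,6.00): a=5.8990, h=1.0961
  candidates: C₊=(6.0308,0.6073) cross=12.932; C₋=(6.2111,-1.5776) cross=-12.932
  mode + wants cross > 0 → take C=(6.0308,0.6073) (cross=12.932)
ex = (C−B)/|BC| = (0.9648,0.2629); ey = (-0.2629,0.9648)
P = B + -1.27·ex + -2.33·ey = (-0.3708,-3.5522)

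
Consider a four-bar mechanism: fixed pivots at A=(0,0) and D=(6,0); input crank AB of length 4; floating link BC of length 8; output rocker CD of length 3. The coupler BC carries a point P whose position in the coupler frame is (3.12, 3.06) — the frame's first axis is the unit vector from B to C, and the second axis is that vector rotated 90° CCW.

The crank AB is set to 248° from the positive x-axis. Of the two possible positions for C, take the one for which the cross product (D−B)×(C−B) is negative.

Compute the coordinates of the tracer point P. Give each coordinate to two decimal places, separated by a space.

A=(0,0), D=(6.00,0)
B = A + 4.00·(cos248°, sin248°) = (-1.4984, -3.7087)
|BD| = 8.3655
circle(B,8.00) ∩ circle(D,3.00): a=7.4701, h=2.8633
  candidates: C₊=(3.9280,2.1695) cross=23.952; C₋=(6.4668,-2.9635) cross=-23.952
  mode - wants cross < 0 → take C=(6.4668,-2.9635) (cross=-23.952)
ex = (C−B)/|BC| = (0.9957,0.0932); ey = (-0.0932,0.9957)
P = B + 3.12·ex + 3.06·ey = (1.3229,-0.3714)

1.32 -0.37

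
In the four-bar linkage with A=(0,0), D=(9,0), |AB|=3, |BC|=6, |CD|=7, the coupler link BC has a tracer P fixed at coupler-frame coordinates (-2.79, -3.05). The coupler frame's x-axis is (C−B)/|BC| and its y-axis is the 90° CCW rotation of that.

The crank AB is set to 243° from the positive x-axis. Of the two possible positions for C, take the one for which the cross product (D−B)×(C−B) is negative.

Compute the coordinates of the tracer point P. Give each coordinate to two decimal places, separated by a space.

A=(0,0), D=(9.00,0)
B = A + 3.00·(cos243°, sin243°) = (-1.3620, -2.6730)
|BD| = 10.7012
circle(B,6.00) ∩ circle(D,7.00): a=4.7432, h=3.6745
  candidates: C₊=(2.3130,2.0698) cross=39.322; C₋=(4.1487,-5.0463) cross=-39.322
  mode - wants cross < 0 → take C=(4.1487,-5.0463) (cross=-39.322)
ex = (C−B)/|BC| = (0.9184,-0.3955); ey = (0.3955,0.9184)
P = B + -2.79·ex + -3.05·ey = (-5.1308,-4.3707)

-5.13 -4.37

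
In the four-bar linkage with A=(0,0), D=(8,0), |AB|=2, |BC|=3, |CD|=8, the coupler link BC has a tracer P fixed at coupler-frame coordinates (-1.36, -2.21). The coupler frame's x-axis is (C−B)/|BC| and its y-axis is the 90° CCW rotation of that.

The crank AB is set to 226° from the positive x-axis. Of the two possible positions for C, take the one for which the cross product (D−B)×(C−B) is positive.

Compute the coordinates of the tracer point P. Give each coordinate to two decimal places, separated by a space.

A=(0,0), D=(8.00,0)
B = A + 2.00·(cos226°, sin226°) = (-1.3893, -1.4387)
|BD| = 9.4989
circle(B,3.00) ∩ circle(D,8.00): a=1.8544, h=2.3582
  candidates: C₊=(0.0865,1.1732) cross=22.401; C₋=(0.8008,-3.4889) cross=-22.401
  mode + wants cross > 0 → take C=(0.0865,1.1732) (cross=22.401)
ex = (C−B)/|BC| = (0.4919,0.8706); ey = (-0.8706,0.4919)
P = B + -1.36·ex + -2.21·ey = (-0.1343,-3.7099)

-0.13 -3.71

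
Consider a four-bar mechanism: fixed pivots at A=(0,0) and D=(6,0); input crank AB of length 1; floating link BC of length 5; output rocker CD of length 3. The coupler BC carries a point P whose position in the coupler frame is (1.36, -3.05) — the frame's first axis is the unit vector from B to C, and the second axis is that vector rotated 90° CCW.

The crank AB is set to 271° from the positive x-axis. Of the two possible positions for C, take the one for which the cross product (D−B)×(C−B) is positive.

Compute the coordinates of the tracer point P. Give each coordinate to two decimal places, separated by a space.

2.99 -2.51

A=(0,0), D=(6.00,0)
B = A + 1.00·(cos271°, sin271°) = (0.0175, -0.9998)
|BD| = 6.0655
circle(B,5.00) ∩ circle(D,3.00): a=4.3517, h=2.4623
  candidates: C₊=(3.9037,2.1461) cross=14.935; C₋=(4.7155,-2.7111) cross=-14.935
  mode + wants cross > 0 → take C=(3.9037,2.1461) (cross=14.935)
ex = (C−B)/|BC| = (0.7773,0.6292); ey = (-0.6292,0.7773)
P = B + 1.36·ex + -3.05·ey = (2.9935,-2.5148)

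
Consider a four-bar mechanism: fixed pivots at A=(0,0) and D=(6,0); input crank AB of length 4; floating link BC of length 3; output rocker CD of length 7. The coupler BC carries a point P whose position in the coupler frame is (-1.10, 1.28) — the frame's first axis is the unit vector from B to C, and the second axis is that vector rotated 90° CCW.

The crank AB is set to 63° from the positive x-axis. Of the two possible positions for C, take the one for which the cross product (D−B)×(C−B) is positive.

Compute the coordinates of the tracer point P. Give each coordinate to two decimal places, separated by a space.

0.21 3.06

A=(0,0), D=(6.00,0)
B = A + 4.00·(cos63°, sin63°) = (1.8160, 3.5640)
|BD| = 5.4962
circle(B,3.00) ∩ circle(D,7.00): a=-0.8908, h=2.8647
  candidates: C₊=(2.9955,6.3224) cross=15.745; C₋=(-0.7198,1.9609) cross=-15.745
  mode + wants cross > 0 → take C=(2.9955,6.3224) (cross=15.745)
ex = (C−B)/|BC| = (0.3932,0.9195); ey = (-0.9195,0.3932)
P = B + -1.10·ex + 1.28·ey = (0.2066,3.0559)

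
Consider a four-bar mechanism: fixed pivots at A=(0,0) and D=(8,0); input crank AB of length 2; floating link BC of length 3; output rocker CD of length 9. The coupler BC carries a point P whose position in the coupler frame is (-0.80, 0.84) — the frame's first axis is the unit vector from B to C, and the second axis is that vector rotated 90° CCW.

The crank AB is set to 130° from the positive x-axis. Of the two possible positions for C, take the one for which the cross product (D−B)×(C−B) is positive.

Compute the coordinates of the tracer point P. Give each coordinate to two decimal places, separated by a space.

-2.39 1.19

A=(0,0), D=(8.00,0)
B = A + 2.00·(cos130°, sin130°) = (-1.2856, 1.5321)
|BD| = 9.4111
circle(B,3.00) ∩ circle(D,9.00): a=0.8803, h=2.8679
  candidates: C₊=(0.0499,4.2185) cross=26.991; C₋=(-0.8839,-1.4409) cross=-26.991
  mode + wants cross > 0 → take C=(0.0499,4.2185) (cross=26.991)
ex = (C−B)/|BC| = (0.4451,0.8955); ey = (-0.8955,0.4451)
P = B + -0.80·ex + 0.84·ey = (-2.3939,1.1896)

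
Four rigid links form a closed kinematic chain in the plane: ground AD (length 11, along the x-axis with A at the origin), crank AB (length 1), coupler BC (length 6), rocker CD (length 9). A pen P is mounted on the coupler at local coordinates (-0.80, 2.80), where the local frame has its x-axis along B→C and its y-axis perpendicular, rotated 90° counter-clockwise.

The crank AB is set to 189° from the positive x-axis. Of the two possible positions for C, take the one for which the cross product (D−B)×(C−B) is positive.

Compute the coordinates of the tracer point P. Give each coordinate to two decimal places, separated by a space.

A=(0,0), D=(11.00,0)
B = A + 1.00·(cos189°, sin189°) = (-0.9877, -0.1564)
|BD| = 11.9887
circle(B,6.00) ∩ circle(D,9.00): a=4.1176, h=4.3641
  candidates: C₊=(3.0726,4.2610) cross=52.320; C₋=(3.1865,-4.4664) cross=-52.320
  mode + wants cross > 0 → take C=(3.0726,4.2610) (cross=52.320)
ex = (C−B)/|BC| = (0.6767,0.7362); ey = (-0.7362,0.6767)
P = B + -0.80·ex + 2.80·ey = (-3.5905,1.1494)

-3.59 1.15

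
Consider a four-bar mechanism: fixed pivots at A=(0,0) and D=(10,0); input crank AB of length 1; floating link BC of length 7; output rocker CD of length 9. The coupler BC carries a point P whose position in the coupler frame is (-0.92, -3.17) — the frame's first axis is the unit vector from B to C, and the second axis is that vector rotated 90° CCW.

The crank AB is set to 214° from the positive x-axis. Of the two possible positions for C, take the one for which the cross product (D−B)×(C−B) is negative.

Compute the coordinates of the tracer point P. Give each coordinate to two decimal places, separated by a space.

-3.91 -1.75

A=(0,0), D=(10.00,0)
B = A + 1.00·(cos214°, sin214°) = (-0.8290, -0.5592)
|BD| = 10.8435
circle(B,7.00) ∩ circle(D,9.00): a=3.9462, h=5.7817
  candidates: C₊=(2.8137,5.4183) cross=62.693; C₋=(3.4101,-6.1297) cross=-62.693
  mode - wants cross < 0 → take C=(3.4101,-6.1297) (cross=-62.693)
ex = (C−B)/|BC| = (0.6056,-0.7958); ey = (0.7958,0.6056)
P = B + -0.92·ex + -3.17·ey = (-3.9088,-1.7468)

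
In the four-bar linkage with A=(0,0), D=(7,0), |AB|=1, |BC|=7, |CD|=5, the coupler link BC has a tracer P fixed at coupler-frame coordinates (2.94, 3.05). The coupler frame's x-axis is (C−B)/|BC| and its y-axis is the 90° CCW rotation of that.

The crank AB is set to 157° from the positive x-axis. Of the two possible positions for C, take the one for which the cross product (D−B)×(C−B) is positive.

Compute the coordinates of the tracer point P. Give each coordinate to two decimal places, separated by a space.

-0.31 4.58

A=(0,0), D=(7.00,0)
B = A + 1.00·(cos157°, sin157°) = (-0.9205, 0.3907)
|BD| = 7.9301
circle(B,7.00) ∩ circle(D,5.00): a=5.4783, h=4.3576
  candidates: C₊=(4.7658,4.4731) cross=34.556; C₋=(4.3364,-4.2315) cross=-34.556
  mode + wants cross > 0 → take C=(4.7658,4.4731) (cross=34.556)
ex = (C−B)/|BC| = (0.8123,0.5832); ey = (-0.5832,0.8123)
P = B + 2.94·ex + 3.05·ey = (-0.3110,4.5829)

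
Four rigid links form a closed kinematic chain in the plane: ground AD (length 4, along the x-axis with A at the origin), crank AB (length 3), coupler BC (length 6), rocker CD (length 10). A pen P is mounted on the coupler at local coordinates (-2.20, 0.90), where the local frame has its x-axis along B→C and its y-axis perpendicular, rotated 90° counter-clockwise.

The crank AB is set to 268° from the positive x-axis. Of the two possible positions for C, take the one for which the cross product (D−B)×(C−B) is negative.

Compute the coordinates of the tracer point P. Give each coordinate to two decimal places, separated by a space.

A=(0,0), D=(4.00,0)
B = A + 3.00·(cos268°, sin268°) = (-0.1047, -2.9982)
|BD| = 5.0831
circle(B,6.00) ∩ circle(D,10.00): a=-3.7539, h=4.6806
  candidates: C₊=(-5.8968,-1.4326) cross=23.792; C₋=(-0.3752,-8.9921) cross=-23.792
  mode - wants cross < 0 → take C=(-0.3752,-8.9921) (cross=-23.792)
ex = (C−B)/|BC| = (-0.0451,-0.9990); ey = (0.9990,-0.0451)
P = B + -2.20·ex + 0.90·ey = (0.8936,-0.8410)

0.89 -0.84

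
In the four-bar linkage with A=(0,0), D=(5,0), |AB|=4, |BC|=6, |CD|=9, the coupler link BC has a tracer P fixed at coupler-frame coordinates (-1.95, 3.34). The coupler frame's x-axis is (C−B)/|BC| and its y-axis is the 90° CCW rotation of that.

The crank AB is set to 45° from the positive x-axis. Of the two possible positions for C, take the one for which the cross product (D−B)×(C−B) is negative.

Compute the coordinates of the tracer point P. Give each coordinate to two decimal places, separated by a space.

A=(0,0), D=(5.00,0)
B = A + 4.00·(cos45°, sin45°) = (2.8284, 2.8284)
|BD| = 3.5659
circle(B,6.00) ∩ circle(D,9.00): a=-4.5268, h=3.9380
  candidates: C₊=(3.1953,8.8172) cross=14.043; C₋=(-3.0519,4.0208) cross=-14.043
  mode - wants cross < 0 → take C=(-3.0519,4.0208) (cross=-14.043)
ex = (C−B)/|BC| = (-0.9801,0.1987); ey = (-0.1987,-0.9801)
P = B + -1.95·ex + 3.34·ey = (4.0758,-0.8325)

4.08 -0.83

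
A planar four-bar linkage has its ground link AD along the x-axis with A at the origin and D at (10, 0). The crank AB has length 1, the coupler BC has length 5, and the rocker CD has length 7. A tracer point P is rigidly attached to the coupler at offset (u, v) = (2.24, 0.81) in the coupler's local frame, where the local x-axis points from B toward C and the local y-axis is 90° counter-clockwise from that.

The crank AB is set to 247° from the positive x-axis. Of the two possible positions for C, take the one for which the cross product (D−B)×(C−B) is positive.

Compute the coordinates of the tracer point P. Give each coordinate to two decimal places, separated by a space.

0.78 1.15

A=(0,0), D=(10.00,0)
B = A + 1.00·(cos247°, sin247°) = (-0.3907, -0.9205)
|BD| = 10.4314
circle(B,5.00) ∩ circle(D,7.00): a=4.0653, h=2.9108
  candidates: C₊=(3.4019,2.3377) cross=30.364; C₋=(3.9156,-3.4613) cross=-30.364
  mode + wants cross > 0 → take C=(3.4019,2.3377) (cross=30.364)
ex = (C−B)/|BC| = (0.7585,0.6516); ey = (-0.6516,0.7585)
P = B + 2.24·ex + 0.81·ey = (0.7805,1.1536)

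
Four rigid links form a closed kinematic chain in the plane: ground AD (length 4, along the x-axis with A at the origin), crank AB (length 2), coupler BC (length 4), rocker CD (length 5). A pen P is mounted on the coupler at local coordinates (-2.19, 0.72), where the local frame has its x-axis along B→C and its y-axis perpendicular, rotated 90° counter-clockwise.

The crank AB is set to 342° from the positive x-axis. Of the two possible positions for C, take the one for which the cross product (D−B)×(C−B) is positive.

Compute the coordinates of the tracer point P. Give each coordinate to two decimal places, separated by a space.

2.39 -2.87

A=(0,0), D=(4.00,0)
B = A + 2.00·(cos342°, sin342°) = (1.9021, -0.6180)
|BD| = 2.1870
circle(B,4.00) ∩ circle(D,5.00): a=-0.9641, h=3.8821
  candidates: C₊=(-0.1197,2.8334) cross=8.490; C₋=(2.0744,-4.6143) cross=-8.490
  mode + wants cross > 0 → take C=(-0.1197,2.8334) (cross=8.490)
ex = (C−B)/|BC| = (-0.5055,0.8629); ey = (-0.8629,-0.5055)
P = B + -2.19·ex + 0.72·ey = (2.3878,-2.8716)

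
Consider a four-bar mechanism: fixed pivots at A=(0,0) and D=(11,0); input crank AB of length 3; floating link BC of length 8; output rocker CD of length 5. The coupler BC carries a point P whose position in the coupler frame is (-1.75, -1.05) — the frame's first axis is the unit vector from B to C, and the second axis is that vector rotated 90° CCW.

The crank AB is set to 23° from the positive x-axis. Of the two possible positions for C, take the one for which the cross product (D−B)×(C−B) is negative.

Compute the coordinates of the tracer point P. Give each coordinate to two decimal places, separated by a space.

0.77 1.62

A=(0,0), D=(11.00,0)
B = A + 3.00·(cos23°, sin23°) = (2.7615, 1.1722)
|BD| = 8.3215
circle(B,8.00) ∩ circle(D,5.00): a=6.5041, h=4.6580
  candidates: C₊=(9.8569,4.8676) cross=38.761; C₋=(8.5446,-4.3556) cross=-38.761
  mode - wants cross < 0 → take C=(8.5446,-4.3556) (cross=-38.761)
ex = (C−B)/|BC| = (0.7229,-0.6910); ey = (0.6910,0.7229)
P = B + -1.75·ex + -1.05·ey = (0.7709,1.6224)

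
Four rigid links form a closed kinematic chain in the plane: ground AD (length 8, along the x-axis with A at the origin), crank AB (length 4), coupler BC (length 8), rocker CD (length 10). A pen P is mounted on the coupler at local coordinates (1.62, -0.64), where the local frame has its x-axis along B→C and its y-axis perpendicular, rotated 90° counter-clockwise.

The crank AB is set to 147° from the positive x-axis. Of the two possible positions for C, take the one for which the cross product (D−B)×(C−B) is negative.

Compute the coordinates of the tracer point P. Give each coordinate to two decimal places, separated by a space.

A=(0,0), D=(8.00,0)
B = A + 4.00·(cos147°, sin147°) = (-3.3547, 2.1786)
|BD| = 11.5618
circle(B,8.00) ∩ circle(D,10.00): a=4.2240, h=6.7939
  candidates: C₊=(2.0739,8.0549) cross=78.550; C₋=(-0.4865,-5.2896) cross=-78.550
  mode - wants cross < 0 → take C=(-0.4865,-5.2896) (cross=-78.550)
ex = (C−B)/|BC| = (0.3585,-0.9335); ey = (0.9335,0.3585)
P = B + 1.62·ex + -0.64·ey = (-3.3713,0.4368)

-3.37 0.44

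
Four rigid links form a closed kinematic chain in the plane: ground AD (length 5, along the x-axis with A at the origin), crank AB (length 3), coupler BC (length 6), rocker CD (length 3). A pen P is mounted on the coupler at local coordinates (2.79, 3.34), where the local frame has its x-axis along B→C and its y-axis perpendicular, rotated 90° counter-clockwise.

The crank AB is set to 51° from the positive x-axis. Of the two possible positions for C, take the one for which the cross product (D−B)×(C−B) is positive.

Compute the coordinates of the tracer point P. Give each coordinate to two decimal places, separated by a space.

5.28 5.06

A=(0,0), D=(5.00,0)
B = A + 3.00·(cos51°, sin51°) = (1.8880, 2.3314)
|BD| = 3.8885
circle(B,6.00) ∩ circle(D,3.00): a=5.4160, h=2.5820
  candidates: C₊=(7.7706,1.1505) cross=10.040; C₋=(4.6744,-2.9823) cross=-10.040
  mode + wants cross > 0 → take C=(7.7706,1.1505) (cross=10.040)
ex = (C−B)/|BC| = (0.9804,-0.1968); ey = (0.1968,0.9804)
P = B + 2.79·ex + 3.34·ey = (5.2808,5.0570)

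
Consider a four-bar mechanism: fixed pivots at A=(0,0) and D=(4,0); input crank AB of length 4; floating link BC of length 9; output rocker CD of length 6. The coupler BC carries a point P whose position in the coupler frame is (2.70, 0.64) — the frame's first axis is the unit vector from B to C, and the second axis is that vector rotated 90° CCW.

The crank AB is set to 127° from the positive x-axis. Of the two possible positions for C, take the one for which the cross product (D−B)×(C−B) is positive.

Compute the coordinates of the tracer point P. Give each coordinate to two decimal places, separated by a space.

A=(0,0), D=(4.00,0)
B = A + 4.00·(cos127°, sin127°) = (-2.4073, 3.1945)
|BD| = 7.1595
circle(B,9.00) ∩ circle(D,6.00): a=6.7224, h=5.9841
  candidates: C₊=(6.2789,5.5504) cross=42.843; C₋=(0.9388,-5.1603) cross=-42.843
  mode + wants cross > 0 → take C=(6.2789,5.5504) (cross=42.843)
ex = (C−B)/|BC| = (0.9651,0.2618); ey = (-0.2618,0.9651)
P = B + 2.70·ex + 0.64·ey = (0.0311,4.5190)

0.03 4.52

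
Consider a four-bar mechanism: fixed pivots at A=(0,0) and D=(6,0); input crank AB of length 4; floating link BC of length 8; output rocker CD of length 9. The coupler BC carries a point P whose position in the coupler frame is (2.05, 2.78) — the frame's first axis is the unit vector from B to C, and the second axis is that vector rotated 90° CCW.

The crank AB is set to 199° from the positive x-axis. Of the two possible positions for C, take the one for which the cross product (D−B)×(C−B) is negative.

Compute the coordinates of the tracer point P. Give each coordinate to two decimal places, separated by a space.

-0.33 -1.19

A=(0,0), D=(6.00,0)
B = A + 4.00·(cos199°, sin199°) = (-3.7821, -1.3023)
|BD| = 9.8684
circle(B,8.00) ∩ circle(D,9.00): a=4.0729, h=6.8856
  candidates: C₊=(-0.6535,6.0606) cross=67.950; C₋=(1.1638,-7.5902) cross=-67.950
  mode - wants cross < 0 → take C=(1.1638,-7.5902) (cross=-67.950)
ex = (C−B)/|BC| = (0.6182,-0.7860); ey = (0.7860,0.6182)
P = B + 2.05·ex + 2.78·ey = (-0.3296,-1.1949)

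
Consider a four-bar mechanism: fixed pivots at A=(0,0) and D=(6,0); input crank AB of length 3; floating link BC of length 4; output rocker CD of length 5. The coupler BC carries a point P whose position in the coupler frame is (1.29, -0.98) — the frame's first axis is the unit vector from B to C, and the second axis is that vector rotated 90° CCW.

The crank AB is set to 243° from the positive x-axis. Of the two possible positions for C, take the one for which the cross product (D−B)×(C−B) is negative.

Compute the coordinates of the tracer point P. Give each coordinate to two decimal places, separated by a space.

A=(0,0), D=(6.00,0)
B = A + 3.00·(cos243°, sin243°) = (-1.3620, -2.6730)
|BD| = 7.8322
circle(B,4.00) ∩ circle(D,5.00): a=3.3416, h=2.1986
  candidates: C₊=(1.0286,0.5340) cross=17.220; C₋=(2.5293,-3.5992) cross=-17.220
  mode - wants cross < 0 → take C=(2.5293,-3.5992) (cross=-17.220)
ex = (C−B)/|BC| = (0.9728,-0.2316); ey = (0.2316,0.9728)
P = B + 1.29·ex + -0.98·ey = (-0.3339,-3.9251)

-0.33 -3.93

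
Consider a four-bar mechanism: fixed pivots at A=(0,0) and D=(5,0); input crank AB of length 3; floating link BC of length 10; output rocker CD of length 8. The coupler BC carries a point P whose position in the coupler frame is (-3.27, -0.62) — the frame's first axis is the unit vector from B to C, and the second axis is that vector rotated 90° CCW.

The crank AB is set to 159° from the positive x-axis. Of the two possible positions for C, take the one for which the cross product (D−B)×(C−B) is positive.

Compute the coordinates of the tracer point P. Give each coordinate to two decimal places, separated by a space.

A=(0,0), D=(5.00,0)
B = A + 3.00·(cos159°, sin159°) = (-2.8007, 1.0751)
|BD| = 7.8745
circle(B,10.00) ∩ circle(D,8.00): a=6.2231, h=7.8277
  candidates: C₊=(4.4328,7.9799) cross=61.639; C₋=(2.2954,-7.5289) cross=-61.639
  mode + wants cross > 0 → take C=(4.4328,7.9799) (cross=61.639)
ex = (C−B)/|BC| = (0.7234,0.6905); ey = (-0.6905,0.7234)
P = B + -3.27·ex + -0.62·ey = (-4.7380,-1.6312)

-4.74 -1.63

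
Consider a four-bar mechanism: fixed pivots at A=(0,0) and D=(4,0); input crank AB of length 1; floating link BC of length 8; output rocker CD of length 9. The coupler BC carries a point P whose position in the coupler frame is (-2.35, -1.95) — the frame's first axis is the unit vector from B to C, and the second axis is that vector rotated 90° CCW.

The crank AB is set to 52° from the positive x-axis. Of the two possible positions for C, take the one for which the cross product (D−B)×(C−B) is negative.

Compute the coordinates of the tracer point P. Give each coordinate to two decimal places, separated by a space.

-0.50 3.63

A=(0,0), D=(4.00,0)
B = A + 1.00·(cos52°, sin52°) = (0.6157, 0.7880)
|BD| = 3.4749
circle(B,8.00) ∩ circle(D,9.00): a=-0.7087, h=7.9685
  candidates: C₊=(1.7325,8.7097) cross=27.690; C₋=(-1.8816,-6.8122) cross=-27.690
  mode - wants cross < 0 → take C=(-1.8816,-6.8122) (cross=-27.690)
ex = (C−B)/|BC| = (-0.3122,-0.9500); ey = (0.9500,-0.3122)
P = B + -2.35·ex + -1.95·ey = (-0.5033,3.6293)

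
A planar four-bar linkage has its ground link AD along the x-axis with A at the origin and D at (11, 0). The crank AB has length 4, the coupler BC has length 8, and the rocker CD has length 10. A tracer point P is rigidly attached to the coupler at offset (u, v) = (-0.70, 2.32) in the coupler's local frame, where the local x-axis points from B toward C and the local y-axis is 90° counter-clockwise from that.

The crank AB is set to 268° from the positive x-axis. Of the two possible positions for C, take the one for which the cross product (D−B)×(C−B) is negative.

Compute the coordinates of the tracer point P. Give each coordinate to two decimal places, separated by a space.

0.69 -1.72

A=(0,0), D=(11.00,0)
B = A + 4.00·(cos268°, sin268°) = (-0.1396, -3.9976)
|BD| = 11.8352
circle(B,8.00) ∩ circle(D,10.00): a=4.3967, h=6.6835
  candidates: C₊=(1.7412,3.7782) cross=79.100; C₋=(6.2562,-8.8032) cross=-79.100
  mode - wants cross < 0 → take C=(6.2562,-8.8032) (cross=-79.100)
ex = (C−B)/|BC| = (0.7995,-0.6007); ey = (0.6007,0.7995)
P = B + -0.70·ex + 2.32·ey = (0.6944,-1.7223)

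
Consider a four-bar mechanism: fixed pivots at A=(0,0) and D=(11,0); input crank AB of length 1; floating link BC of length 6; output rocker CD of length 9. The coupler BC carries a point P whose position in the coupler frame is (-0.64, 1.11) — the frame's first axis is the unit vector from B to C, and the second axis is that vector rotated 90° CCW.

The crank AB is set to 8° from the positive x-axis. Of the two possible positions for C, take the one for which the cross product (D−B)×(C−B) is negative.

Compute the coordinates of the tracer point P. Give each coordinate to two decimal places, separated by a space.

1.70 1.21

A=(0,0), D=(11.00,0)
B = A + 1.00·(cos8°, sin8°) = (0.9903, 0.1392)
|BD| = 10.0107
circle(B,6.00) ∩ circle(D,9.00): a=2.7578, h=5.3287
  candidates: C₊=(3.8218,5.4290) cross=53.344; C₋=(3.6737,-5.2273) cross=-53.344
  mode - wants cross < 0 → take C=(3.6737,-5.2273) (cross=-53.344)
ex = (C−B)/|BC| = (0.4472,-0.8944); ey = (0.8944,0.4472)
P = B + -0.64·ex + 1.11·ey = (1.6968,1.2080)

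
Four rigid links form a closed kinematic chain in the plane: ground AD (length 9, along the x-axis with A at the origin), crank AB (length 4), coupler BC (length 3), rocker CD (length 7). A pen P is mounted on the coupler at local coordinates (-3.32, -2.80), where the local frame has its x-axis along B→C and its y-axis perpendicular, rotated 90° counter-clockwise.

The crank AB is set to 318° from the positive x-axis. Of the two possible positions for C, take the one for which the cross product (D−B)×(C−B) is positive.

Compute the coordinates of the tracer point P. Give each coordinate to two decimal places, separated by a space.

A=(0,0), D=(9.00,0)
B = A + 4.00·(cos318°, sin318°) = (2.9726, -2.6765)
|BD| = 6.5950
circle(B,3.00) ∩ circle(D,7.00): a=0.2649, h=2.9883
  candidates: C₊=(2.0019,0.1621) cross=19.708; C₋=(4.4274,-5.3001) cross=-19.708
  mode + wants cross > 0 → take C=(2.0019,0.1621) (cross=19.708)
ex = (C−B)/|BC| = (-0.3236,0.9462); ey = (-0.9462,-0.3236)
P = B + -3.32·ex + -2.80·ey = (6.6962,-4.9119)

6.70 -4.91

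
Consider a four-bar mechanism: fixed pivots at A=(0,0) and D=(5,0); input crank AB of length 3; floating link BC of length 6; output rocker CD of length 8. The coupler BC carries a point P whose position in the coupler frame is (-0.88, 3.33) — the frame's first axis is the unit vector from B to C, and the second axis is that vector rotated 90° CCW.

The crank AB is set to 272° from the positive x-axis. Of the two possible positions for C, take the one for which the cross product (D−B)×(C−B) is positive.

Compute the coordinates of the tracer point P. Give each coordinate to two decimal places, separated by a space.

A=(0,0), D=(5.00,0)
B = A + 3.00·(cos272°, sin272°) = (0.1047, -2.9982)
|BD| = 5.7405
circle(B,6.00) ∩ circle(D,8.00): a=0.4314, h=5.9845
  candidates: C₊=(-2.6530,2.3305) cross=34.354; C₋=(3.5982,-7.8762) cross=-34.354
  mode + wants cross > 0 → take C=(-2.6530,2.3305) (cross=34.354)
ex = (C−B)/|BC| = (-0.4596,0.8881); ey = (-0.8881,-0.4596)
P = B + -0.88·ex + 3.33·ey = (-2.4483,-5.3102)

-2.45 -5.31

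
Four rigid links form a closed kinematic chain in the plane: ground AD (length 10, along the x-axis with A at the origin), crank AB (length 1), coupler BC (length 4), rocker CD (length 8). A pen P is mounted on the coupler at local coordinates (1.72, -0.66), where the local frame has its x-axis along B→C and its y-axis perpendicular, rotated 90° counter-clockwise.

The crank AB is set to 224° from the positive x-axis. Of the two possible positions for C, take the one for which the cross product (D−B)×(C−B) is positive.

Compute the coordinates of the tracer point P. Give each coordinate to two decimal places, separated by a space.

A=(0,0), D=(10.00,0)
B = A + 1.00·(cos224°, sin224°) = (-0.7193, -0.6947)
|BD| = 10.7418
circle(B,4.00) ∩ circle(D,8.00): a=3.1367, h=2.4822
  candidates: C₊=(2.2502,1.9852) cross=26.664; C₋=(2.5713,-2.9688) cross=-26.664
  mode + wants cross > 0 → take C=(2.2502,1.9852) (cross=26.664)
ex = (C−B)/|BC| = (0.7424,0.6700); ey = (-0.6700,0.7424)
P = B + 1.72·ex + -0.66·ey = (0.9998,-0.0323)

1.00 -0.03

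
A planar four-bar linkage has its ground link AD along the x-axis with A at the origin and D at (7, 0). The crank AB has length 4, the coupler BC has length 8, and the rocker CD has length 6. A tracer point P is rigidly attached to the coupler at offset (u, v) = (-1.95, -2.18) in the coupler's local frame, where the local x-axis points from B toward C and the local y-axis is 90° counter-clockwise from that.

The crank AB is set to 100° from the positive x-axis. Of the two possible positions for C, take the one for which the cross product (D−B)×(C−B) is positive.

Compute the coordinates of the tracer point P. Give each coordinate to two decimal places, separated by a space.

A=(0,0), D=(7.00,0)
B = A + 4.00·(cos100°, sin100°) = (-0.6946, 3.9392)
|BD| = 8.6443
circle(B,8.00) ∩ circle(D,6.00): a=5.9417, h=5.3569
  candidates: C₊=(7.0355,5.9999) cross=46.306; C₋=(2.1532,-3.5367) cross=-46.306
  mode + wants cross > 0 → take C=(7.0355,5.9999) (cross=46.306)
ex = (C−B)/|BC| = (0.9663,0.2576); ey = (-0.2576,0.9663)
P = B + -1.95·ex + -2.18·ey = (-2.0173,1.3305)

-2.02 1.33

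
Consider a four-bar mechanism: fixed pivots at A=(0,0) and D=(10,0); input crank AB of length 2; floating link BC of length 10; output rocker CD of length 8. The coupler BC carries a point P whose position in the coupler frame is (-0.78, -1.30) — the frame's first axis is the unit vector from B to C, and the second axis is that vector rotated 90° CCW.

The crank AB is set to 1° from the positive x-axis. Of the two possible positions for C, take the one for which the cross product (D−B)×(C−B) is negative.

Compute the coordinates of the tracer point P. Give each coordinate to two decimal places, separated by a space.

A=(0,0), D=(10.00,0)
B = A + 2.00·(cos1°, sin1°) = (1.9997, 0.0349)
|BD| = 8.0004
circle(B,10.00) ∩ circle(D,8.00): a=6.2501, h=7.8062
  candidates: C₊=(8.2838,7.8137) cross=62.452; C₋=(8.2157,-7.7985) cross=-62.452
  mode - wants cross < 0 → take C=(8.2157,-7.7985) (cross=-62.452)
ex = (C−B)/|BC| = (0.6216,-0.7833); ey = (0.7833,0.6216)
P = B + -0.78·ex + -1.30·ey = (0.4965,-0.1622)

0.50 -0.16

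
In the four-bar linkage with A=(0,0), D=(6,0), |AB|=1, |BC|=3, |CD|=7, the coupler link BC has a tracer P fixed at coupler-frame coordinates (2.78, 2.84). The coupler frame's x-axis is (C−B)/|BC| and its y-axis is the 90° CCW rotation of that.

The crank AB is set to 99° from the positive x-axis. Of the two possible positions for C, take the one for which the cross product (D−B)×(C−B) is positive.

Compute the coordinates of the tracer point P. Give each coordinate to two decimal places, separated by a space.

A=(0,0), D=(6.00,0)
B = A + 1.00·(cos99°, sin99°) = (-0.1564, 0.9877)
|BD| = 6.2352
circle(B,3.00) ∩ circle(D,7.00): a=-0.0900, h=2.9986
  candidates: C₊=(0.2297,3.9627) cross=18.697; C₋=(-0.7203,-1.9588) cross=-18.697
  mode + wants cross > 0 → take C=(0.2297,3.9627) (cross=18.697)
ex = (C−B)/|BC| = (0.1287,0.9917); ey = (-0.9917,0.1287)
P = B + 2.78·ex + 2.84·ey = (-2.6150,4.1101)

-2.62 4.11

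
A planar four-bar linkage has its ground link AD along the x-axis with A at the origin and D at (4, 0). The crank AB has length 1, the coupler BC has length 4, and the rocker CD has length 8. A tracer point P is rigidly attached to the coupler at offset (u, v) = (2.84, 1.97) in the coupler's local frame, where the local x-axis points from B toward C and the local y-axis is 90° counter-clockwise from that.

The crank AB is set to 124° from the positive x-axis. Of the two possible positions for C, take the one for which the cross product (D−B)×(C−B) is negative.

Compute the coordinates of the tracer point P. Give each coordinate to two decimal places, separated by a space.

-1.81 -2.39

A=(0,0), D=(4.00,0)
B = A + 1.00·(cos124°, sin124°) = (-0.5592, 0.8290)
|BD| = 4.6340
circle(B,4.00) ∩ circle(D,8.00): a=-2.8622, h=2.7943
  candidates: C₊=(-2.8753,4.0903) cross=12.948; C₋=(-3.8751,-1.4081) cross=-12.948
  mode - wants cross < 0 → take C=(-3.8751,-1.4081) (cross=-12.948)
ex = (C−B)/|BC| = (-0.8290,-0.5593); ey = (0.5593,-0.8290)
P = B + 2.84·ex + 1.97·ey = (-1.8117,-2.3924)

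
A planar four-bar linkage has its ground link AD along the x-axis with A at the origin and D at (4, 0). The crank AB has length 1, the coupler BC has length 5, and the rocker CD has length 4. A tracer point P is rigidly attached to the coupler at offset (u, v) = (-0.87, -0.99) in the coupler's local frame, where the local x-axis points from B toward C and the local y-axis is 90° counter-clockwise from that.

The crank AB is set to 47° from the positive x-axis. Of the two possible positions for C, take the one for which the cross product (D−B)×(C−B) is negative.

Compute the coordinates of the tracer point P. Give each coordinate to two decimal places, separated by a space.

-0.58 1.11

A=(0,0), D=(4.00,0)
B = A + 1.00·(cos47°, sin47°) = (0.6820, 0.7314)
|BD| = 3.3976
circle(B,5.00) ∩ circle(D,4.00): a=3.0233, h=3.9824
  candidates: C₊=(4.4916,3.9697) cross=13.531; C₋=(2.7772,-3.8085) cross=-13.531
  mode - wants cross < 0 → take C=(2.7772,-3.8085) (cross=-13.531)
ex = (C−B)/|BC| = (0.4190,-0.9080); ey = (0.9080,0.4190)
P = B + -0.87·ex + -0.99·ey = (-0.5815,1.1064)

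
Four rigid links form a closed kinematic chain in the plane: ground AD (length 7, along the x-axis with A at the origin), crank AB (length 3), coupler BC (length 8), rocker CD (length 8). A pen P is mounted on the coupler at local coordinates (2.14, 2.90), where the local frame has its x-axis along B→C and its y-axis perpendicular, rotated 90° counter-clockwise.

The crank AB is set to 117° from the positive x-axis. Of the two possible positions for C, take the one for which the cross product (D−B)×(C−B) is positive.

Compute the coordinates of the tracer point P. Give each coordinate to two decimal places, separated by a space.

-1.52 6.27

A=(0,0), D=(7.00,0)
B = A + 3.00·(cos117°, sin117°) = (-1.3620, 2.6730)
|BD| = 8.7788
circle(B,8.00) ∩ circle(D,8.00): a=4.3894, h=6.6883
  candidates: C₊=(4.8555,7.7072) cross=58.715; C₋=(0.7825,-5.0342) cross=-58.715
  mode + wants cross > 0 → take C=(4.8555,7.7072) (cross=58.715)
ex = (C−B)/|BC| = (0.7772,0.6293); ey = (-0.6293,0.7772)
P = B + 2.14·ex + 2.90·ey = (-1.5237,6.2735)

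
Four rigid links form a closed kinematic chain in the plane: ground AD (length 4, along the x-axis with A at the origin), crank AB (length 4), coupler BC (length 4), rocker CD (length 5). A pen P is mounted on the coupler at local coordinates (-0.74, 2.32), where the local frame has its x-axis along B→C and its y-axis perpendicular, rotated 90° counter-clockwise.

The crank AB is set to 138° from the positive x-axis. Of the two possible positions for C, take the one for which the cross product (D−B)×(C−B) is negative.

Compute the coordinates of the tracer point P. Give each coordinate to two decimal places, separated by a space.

-1.35 4.49

A=(0,0), D=(4.00,0)
B = A + 4.00·(cos138°, sin138°) = (-2.9726, 2.6765)
|BD| = 7.4686
circle(B,4.00) ∩ circle(D,5.00): a=3.1318, h=2.4883
  candidates: C₊=(0.8429,3.8772) cross=18.584; C₋=(-0.9405,-0.7689) cross=-18.584
  mode - wants cross < 0 → take C=(-0.9405,-0.7689) (cross=-18.584)
ex = (C−B)/|BC| = (0.5080,-0.8613); ey = (0.8613,0.5080)
P = B + -0.74·ex + 2.32·ey = (-1.3502,4.4925)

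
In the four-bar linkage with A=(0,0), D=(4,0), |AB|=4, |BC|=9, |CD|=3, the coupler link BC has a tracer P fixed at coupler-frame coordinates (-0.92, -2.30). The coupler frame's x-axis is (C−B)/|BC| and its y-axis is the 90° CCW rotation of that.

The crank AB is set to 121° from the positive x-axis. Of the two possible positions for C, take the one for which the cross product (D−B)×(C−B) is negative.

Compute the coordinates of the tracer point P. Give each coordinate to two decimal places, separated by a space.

A=(0,0), D=(4.00,0)
B = A + 4.00·(cos121°, sin121°) = (-2.0602, 3.4287)
|BD| = 6.9628
circle(B,9.00) ∩ circle(D,3.00): a=8.6517, h=2.4795
  candidates: C₊=(6.6909,1.3264) cross=17.264; C₋=(4.2490,-2.9897) cross=-17.264
  mode - wants cross < 0 → take C=(4.2490,-2.9897) (cross=-17.264)
ex = (C−B)/|BC| = (0.7010,-0.7131); ey = (0.7131,0.7010)
P = B + -0.92·ex + -2.30·ey = (-4.3453,2.4724)

-4.35 2.47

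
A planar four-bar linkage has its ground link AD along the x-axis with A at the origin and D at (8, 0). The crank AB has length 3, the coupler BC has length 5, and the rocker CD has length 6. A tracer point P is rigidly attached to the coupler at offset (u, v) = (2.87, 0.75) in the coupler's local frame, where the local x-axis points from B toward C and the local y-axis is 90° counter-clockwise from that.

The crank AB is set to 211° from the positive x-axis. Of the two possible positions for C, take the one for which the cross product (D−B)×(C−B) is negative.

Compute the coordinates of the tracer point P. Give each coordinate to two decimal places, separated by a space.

A=(0,0), D=(8.00,0)
B = A + 3.00·(cos211°, sin211°) = (-2.5715, -1.5451)
|BD| = 10.6838
circle(B,5.00) ∩ circle(D,6.00): a=4.8271, h=1.3034
  candidates: C₊=(2.0164,0.4427) cross=13.926; C₋=(2.3934,-2.1368) cross=-13.926
  mode - wants cross < 0 → take C=(2.3934,-2.1368) (cross=-13.926)
ex = (C−B)/|BC| = (0.9930,-0.1183); ey = (0.1183,0.9930)
P = B + 2.87·ex + 0.75·ey = (0.3671,-1.1400)

0.37 -1.14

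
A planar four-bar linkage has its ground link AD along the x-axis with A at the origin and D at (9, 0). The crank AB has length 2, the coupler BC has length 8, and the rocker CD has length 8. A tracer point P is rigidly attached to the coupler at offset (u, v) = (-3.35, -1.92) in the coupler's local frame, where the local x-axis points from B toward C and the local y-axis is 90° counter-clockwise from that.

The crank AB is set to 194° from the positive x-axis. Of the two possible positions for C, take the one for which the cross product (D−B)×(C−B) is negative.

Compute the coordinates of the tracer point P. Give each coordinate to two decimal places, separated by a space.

-5.68 0.48

A=(0,0), D=(9.00,0)
B = A + 2.00·(cos194°, sin194°) = (-1.9406, -0.4838)
|BD| = 10.9513
circle(B,8.00) ∩ circle(D,8.00): a=5.4756, h=5.8324
  candidates: C₊=(3.2720,5.5848) cross=63.873; C₋=(3.7874,-6.0687) cross=-63.873
  mode - wants cross < 0 → take C=(3.7874,-6.0687) (cross=-63.873)
ex = (C−B)/|BC| = (0.7160,-0.6981); ey = (0.6981,0.7160)
P = B + -3.35·ex + -1.92·ey = (-5.6795,0.4801)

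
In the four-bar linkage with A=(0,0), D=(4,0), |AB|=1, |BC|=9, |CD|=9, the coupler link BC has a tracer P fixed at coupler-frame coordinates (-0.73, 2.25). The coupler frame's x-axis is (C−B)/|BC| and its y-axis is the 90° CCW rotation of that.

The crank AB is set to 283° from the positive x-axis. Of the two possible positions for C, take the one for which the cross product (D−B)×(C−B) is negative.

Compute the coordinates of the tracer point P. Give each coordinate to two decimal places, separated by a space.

A=(0,0), D=(4.00,0)
B = A + 1.00·(cos283°, sin283°) = (0.2250, -0.9744)
|BD| = 3.8988
circle(B,9.00) ∩ circle(D,9.00): a=1.9494, h=8.7863
  candidates: C₊=(-0.0834,8.0203) cross=34.256; C₋=(4.3083,-8.9947) cross=-34.256
  mode - wants cross < 0 → take C=(4.3083,-8.9947) (cross=-34.256)
ex = (C−B)/|BC| = (0.4537,-0.8911); ey = (0.8911,0.4537)
P = B + -0.73·ex + 2.25·ey = (1.8988,0.6970)

1.90 0.70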